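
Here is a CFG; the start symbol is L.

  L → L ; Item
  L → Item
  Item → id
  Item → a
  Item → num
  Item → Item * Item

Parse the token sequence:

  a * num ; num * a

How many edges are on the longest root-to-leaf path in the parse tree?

[L [L [Item [Item a] * [Item num]]] ; [Item [Item num] * [Item a]]]

4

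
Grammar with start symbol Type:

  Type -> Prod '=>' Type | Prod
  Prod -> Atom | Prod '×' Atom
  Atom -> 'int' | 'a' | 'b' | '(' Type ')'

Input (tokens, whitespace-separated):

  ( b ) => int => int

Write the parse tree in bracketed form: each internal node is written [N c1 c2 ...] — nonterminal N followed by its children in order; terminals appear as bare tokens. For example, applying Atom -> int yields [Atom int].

Type
Prod => Type
Atom => Type
( Type ) => Type
( Prod ) => Type
( Atom ) => Type
( b ) => Type
( b ) => Prod => Type
( b ) => Atom => Type
( b ) => int => Type
( b ) => int => Prod
( b ) => int => Atom
( b ) => int => int

[Type [Prod [Atom ( [Type [Prod [Atom b]]] )]] => [Type [Prod [Atom int]] => [Type [Prod [Atom int]]]]]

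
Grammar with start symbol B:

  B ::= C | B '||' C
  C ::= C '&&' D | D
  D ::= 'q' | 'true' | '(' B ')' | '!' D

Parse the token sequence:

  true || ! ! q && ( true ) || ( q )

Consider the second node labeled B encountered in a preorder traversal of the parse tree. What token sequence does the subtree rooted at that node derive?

[B [B [B [C [D true]]] || [C [C [D ! [D ! [D q]]]] && [D ( [B [C [D true]]] )]]] || [C [D ( [B [C [D q]]] )]]]

true || ! ! q && ( true )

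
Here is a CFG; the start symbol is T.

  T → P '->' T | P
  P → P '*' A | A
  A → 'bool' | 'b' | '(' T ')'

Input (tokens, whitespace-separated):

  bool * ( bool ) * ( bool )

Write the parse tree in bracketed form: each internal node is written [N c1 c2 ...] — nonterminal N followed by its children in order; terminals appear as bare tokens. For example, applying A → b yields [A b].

[T [P [P [P [A bool]] * [A ( [T [P [A bool]]] )]] * [A ( [T [P [A bool]]] )]]]

T
P
P * A
P * A * A
A * A * A
bool * A * A
bool * ( T ) * A
bool * ( P ) * A
bool * ( A ) * A
bool * ( bool ) * A
bool * ( bool ) * ( T )
bool * ( bool ) * ( P )
bool * ( bool ) * ( A )
bool * ( bool ) * ( bool )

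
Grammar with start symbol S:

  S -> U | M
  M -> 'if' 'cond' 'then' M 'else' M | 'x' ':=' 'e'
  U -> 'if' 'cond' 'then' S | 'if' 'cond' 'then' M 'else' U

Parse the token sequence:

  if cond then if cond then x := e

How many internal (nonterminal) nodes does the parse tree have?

[S [U if cond then [S [U if cond then [S [M x := e]]]]]]

6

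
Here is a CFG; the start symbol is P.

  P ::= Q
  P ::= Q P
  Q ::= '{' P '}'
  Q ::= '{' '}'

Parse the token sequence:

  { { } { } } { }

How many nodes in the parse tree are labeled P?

[P [Q { [P [Q { }] [P [Q { }]]] }] [P [Q { }]]]

4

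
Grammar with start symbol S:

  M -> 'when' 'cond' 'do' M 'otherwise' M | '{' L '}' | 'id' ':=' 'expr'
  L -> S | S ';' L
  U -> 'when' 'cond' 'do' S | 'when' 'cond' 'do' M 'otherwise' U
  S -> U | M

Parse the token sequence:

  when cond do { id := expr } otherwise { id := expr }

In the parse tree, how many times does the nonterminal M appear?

[S [M when cond do [M { [L [S [M id := expr]]] }] otherwise [M { [L [S [M id := expr]]] }]]]

5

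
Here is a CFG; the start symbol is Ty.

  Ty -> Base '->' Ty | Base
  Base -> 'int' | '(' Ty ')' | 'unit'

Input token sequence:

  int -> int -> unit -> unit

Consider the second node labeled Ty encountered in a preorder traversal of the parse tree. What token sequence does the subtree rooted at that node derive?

[Ty [Base int] -> [Ty [Base int] -> [Ty [Base unit] -> [Ty [Base unit]]]]]

int -> unit -> unit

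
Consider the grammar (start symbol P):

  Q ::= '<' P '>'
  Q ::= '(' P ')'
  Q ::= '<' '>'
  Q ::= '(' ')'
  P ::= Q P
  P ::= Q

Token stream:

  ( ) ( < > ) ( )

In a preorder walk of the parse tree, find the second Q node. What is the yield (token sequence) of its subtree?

[P [Q ( )] [P [Q ( [P [Q < >]] )] [P [Q ( )]]]]

( < > )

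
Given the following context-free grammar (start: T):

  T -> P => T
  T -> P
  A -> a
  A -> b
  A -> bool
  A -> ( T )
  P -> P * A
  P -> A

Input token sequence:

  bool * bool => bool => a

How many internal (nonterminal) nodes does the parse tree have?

[T [P [P [A bool]] * [A bool]] => [T [P [A bool]] => [T [P [A a]]]]]

11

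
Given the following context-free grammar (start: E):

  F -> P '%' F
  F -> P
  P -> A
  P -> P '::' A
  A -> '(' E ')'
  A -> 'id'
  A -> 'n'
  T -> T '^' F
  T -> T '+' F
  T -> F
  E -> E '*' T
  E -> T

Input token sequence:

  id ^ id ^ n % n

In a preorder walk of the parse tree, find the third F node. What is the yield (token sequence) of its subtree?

n % n

[E [T [T [T [F [P [A id]]]] ^ [F [P [A id]]]] ^ [F [P [A n]] % [F [P [A n]]]]]]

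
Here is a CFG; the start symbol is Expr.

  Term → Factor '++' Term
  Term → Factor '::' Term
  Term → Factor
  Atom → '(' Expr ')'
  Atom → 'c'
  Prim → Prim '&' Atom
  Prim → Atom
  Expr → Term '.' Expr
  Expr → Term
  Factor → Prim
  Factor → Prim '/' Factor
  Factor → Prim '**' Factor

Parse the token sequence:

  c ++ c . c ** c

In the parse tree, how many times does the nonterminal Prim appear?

[Expr [Term [Factor [Prim [Atom c]]] ++ [Term [Factor [Prim [Atom c]]]]] . [Expr [Term [Factor [Prim [Atom c]] ** [Factor [Prim [Atom c]]]]]]]

4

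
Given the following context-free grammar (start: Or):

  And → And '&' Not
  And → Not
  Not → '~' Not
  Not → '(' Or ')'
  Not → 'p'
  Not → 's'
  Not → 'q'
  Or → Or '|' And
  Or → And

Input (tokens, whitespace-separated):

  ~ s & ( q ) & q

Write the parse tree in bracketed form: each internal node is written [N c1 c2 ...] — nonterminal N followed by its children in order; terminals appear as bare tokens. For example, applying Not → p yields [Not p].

[Or [And [And [And [Not ~ [Not s]]] & [Not ( [Or [And [Not q]]] )]] & [Not q]]]

Or
And
And & Not
And & Not & Not
Not & Not & Not
~ Not & Not & Not
~ s & Not & Not
~ s & ( Or ) & Not
~ s & ( And ) & Not
~ s & ( Not ) & Not
~ s & ( q ) & Not
~ s & ( q ) & q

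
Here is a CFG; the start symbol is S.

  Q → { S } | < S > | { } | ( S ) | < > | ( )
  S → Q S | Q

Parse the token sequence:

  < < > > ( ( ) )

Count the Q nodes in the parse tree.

[S [Q < [S [Q < >]] >] [S [Q ( [S [Q ( )]] )]]]

4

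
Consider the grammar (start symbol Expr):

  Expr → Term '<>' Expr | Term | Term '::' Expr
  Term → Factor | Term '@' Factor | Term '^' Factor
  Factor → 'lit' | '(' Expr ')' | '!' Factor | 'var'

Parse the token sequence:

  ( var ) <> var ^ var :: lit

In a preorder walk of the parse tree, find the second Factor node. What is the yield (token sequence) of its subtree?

var

[Expr [Term [Factor ( [Expr [Term [Factor var]]] )]] <> [Expr [Term [Term [Factor var]] ^ [Factor var]] :: [Expr [Term [Factor lit]]]]]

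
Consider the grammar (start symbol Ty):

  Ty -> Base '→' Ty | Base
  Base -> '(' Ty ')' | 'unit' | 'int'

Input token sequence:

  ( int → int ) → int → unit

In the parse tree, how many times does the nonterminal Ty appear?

[Ty [Base ( [Ty [Base int] → [Ty [Base int]]] )] → [Ty [Base int] → [Ty [Base unit]]]]

5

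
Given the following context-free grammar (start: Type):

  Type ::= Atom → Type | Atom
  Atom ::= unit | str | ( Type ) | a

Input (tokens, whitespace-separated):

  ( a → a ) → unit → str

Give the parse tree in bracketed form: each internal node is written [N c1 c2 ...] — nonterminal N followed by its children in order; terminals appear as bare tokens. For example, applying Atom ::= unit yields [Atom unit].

[Type [Atom ( [Type [Atom a] → [Type [Atom a]]] )] → [Type [Atom unit] → [Type [Atom str]]]]

Type
Atom → Type
( Type ) → Type
( Atom → Type ) → Type
( a → Type ) → Type
( a → Atom ) → Type
( a → a ) → Type
( a → a ) → Atom → Type
( a → a ) → unit → Type
( a → a ) → unit → Atom
( a → a ) → unit → str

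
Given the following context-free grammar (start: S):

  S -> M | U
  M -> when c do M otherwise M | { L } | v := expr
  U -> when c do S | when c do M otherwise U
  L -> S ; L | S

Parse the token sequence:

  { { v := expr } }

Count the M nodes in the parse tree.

3

[S [M { [L [S [M { [L [S [M v := expr]]] }]]] }]]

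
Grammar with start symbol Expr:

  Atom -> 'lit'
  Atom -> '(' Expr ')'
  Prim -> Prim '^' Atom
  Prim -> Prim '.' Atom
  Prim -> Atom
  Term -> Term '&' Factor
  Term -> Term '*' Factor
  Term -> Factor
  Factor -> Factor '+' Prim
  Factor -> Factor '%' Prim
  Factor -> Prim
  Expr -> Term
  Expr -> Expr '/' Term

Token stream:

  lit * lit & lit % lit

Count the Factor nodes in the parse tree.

[Expr [Term [Term [Term [Factor [Prim [Atom lit]]]] * [Factor [Prim [Atom lit]]]] & [Factor [Factor [Prim [Atom lit]]] % [Prim [Atom lit]]]]]

4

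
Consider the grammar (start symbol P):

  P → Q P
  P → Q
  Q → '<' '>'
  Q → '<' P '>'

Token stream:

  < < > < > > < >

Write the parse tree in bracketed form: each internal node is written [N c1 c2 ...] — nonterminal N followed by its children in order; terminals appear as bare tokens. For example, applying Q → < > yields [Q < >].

P
Q P
< P > P
< Q P > P
< < > P > P
< < > Q > P
< < > < > > P
< < > < > > Q
< < > < > > < >

[P [Q < [P [Q < >] [P [Q < >]]] >] [P [Q < >]]]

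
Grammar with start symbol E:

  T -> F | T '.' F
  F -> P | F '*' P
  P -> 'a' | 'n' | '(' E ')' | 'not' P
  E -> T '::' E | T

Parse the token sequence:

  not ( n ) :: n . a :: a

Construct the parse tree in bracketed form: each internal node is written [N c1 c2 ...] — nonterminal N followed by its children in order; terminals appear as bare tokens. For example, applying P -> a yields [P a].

[E [T [F [P not [P ( [E [T [F [P n]]]] )]]]] :: [E [T [T [F [P n]]] . [F [P a]]] :: [E [T [F [P a]]]]]]

E
T :: E
F :: E
P :: E
not P :: E
not ( E ) :: E
not ( T ) :: E
not ( F ) :: E
not ( P ) :: E
not ( n ) :: E
not ( n ) :: T :: E
not ( n ) :: T . F :: E
not ( n ) :: F . F :: E
not ( n ) :: P . F :: E
not ( n ) :: n . F :: E
not ( n ) :: n . P :: E
not ( n ) :: n . a :: E
not ( n ) :: n . a :: T
not ( n ) :: n . a :: F
not ( n ) :: n . a :: P
not ( n ) :: n . a :: a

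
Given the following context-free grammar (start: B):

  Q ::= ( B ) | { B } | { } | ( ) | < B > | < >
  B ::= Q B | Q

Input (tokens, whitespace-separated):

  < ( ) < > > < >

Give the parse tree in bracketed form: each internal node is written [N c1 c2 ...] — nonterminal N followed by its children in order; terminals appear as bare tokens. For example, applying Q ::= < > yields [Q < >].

[B [Q < [B [Q ( )] [B [Q < >]]] >] [B [Q < >]]]

B
Q B
< B > B
< Q B > B
< ( ) B > B
< ( ) Q > B
< ( ) < > > B
< ( ) < > > Q
< ( ) < > > < >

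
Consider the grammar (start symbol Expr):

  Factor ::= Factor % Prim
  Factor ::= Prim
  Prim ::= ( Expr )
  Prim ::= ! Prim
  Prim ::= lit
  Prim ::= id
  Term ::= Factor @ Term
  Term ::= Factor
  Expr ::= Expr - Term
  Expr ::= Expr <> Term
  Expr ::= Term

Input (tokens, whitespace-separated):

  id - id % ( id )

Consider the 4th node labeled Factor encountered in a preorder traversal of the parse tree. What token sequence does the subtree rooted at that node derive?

[Expr [Expr [Term [Factor [Prim id]]]] - [Term [Factor [Factor [Prim id]] % [Prim ( [Expr [Term [Factor [Prim id]]]] )]]]]

id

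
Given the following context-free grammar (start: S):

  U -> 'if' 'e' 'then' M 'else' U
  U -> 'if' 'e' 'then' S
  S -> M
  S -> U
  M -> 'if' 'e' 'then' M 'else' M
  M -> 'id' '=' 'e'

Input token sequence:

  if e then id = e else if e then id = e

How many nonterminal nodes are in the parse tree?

[S [U if e then [M id = e] else [U if e then [S [M id = e]]]]]

6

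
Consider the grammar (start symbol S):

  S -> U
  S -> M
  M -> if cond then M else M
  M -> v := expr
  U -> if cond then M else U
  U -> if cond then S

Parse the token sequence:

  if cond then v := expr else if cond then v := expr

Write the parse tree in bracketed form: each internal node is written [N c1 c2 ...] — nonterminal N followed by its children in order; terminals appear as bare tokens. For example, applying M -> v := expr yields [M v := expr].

[S [U if cond then [M v := expr] else [U if cond then [S [M v := expr]]]]]

S
U
if cond then M else U
if cond then v := expr else U
if cond then v := expr else if cond then S
if cond then v := expr else if cond then M
if cond then v := expr else if cond then v := expr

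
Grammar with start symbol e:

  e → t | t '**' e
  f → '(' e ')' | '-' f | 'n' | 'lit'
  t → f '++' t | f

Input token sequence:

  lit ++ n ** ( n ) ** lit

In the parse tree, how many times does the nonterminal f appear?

5

[e [t [f lit] ++ [t [f n]]] ** [e [t [f ( [e [t [f n]]] )]] ** [e [t [f lit]]]]]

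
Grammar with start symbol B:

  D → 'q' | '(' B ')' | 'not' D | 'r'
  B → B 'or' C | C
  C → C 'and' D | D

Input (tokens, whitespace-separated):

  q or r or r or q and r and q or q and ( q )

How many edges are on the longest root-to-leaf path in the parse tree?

7

[B [B [B [B [B [C [D q]]] or [C [D r]]] or [C [D r]]] or [C [C [C [D q]] and [D r]] and [D q]]] or [C [C [D q]] and [D ( [B [C [D q]]] )]]]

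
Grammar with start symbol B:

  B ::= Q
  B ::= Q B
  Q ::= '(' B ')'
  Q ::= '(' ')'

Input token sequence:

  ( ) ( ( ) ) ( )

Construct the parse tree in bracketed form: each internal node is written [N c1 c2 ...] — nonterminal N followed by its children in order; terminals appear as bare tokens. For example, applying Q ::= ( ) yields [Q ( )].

B
Q B
( ) B
( ) Q B
( ) ( B ) B
( ) ( Q ) B
( ) ( ( ) ) B
( ) ( ( ) ) Q
( ) ( ( ) ) ( )

[B [Q ( )] [B [Q ( [B [Q ( )]] )] [B [Q ( )]]]]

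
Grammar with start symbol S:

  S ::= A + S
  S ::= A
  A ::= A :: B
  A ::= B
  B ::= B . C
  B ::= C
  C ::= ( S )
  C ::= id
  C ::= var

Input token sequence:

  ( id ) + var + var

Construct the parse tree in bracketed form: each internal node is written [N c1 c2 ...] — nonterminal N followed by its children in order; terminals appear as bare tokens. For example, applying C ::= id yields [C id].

S
A + S
B + S
C + S
( S ) + S
( A ) + S
( B ) + S
( C ) + S
( id ) + S
( id ) + A + S
( id ) + B + S
( id ) + C + S
( id ) + var + S
( id ) + var + A
( id ) + var + B
( id ) + var + C
( id ) + var + var

[S [A [B [C ( [S [A [B [C id]]]] )]]] + [S [A [B [C var]]] + [S [A [B [C var]]]]]]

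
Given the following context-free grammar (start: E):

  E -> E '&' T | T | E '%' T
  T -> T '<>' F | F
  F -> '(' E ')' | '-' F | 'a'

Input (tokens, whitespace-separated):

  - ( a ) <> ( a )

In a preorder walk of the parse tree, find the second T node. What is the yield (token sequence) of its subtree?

- ( a )

[E [T [T [F - [F ( [E [T [F a]]] )]]] <> [F ( [E [T [F a]]] )]]]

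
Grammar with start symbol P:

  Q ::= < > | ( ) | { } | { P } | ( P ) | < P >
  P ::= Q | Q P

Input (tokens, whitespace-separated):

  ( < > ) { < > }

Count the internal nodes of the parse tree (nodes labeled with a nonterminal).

[P [Q ( [P [Q < >]] )] [P [Q { [P [Q < >]] }]]]

8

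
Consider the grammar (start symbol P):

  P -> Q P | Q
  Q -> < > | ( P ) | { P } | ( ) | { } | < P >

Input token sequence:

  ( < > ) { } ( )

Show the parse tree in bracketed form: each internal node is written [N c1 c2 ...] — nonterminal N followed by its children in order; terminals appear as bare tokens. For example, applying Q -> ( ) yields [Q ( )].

[P [Q ( [P [Q < >]] )] [P [Q { }] [P [Q ( )]]]]

P
Q P
( P ) P
( Q ) P
( < > ) P
( < > ) Q P
( < > ) { } P
( < > ) { } Q
( < > ) { } ( )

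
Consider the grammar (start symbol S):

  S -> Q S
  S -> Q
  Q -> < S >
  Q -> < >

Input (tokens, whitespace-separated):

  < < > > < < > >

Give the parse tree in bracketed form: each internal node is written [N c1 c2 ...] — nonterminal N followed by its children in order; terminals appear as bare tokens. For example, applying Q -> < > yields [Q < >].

S
Q S
< S > S
< Q > S
< < > > S
< < > > Q
< < > > < S >
< < > > < Q >
< < > > < < > >

[S [Q < [S [Q < >]] >] [S [Q < [S [Q < >]] >]]]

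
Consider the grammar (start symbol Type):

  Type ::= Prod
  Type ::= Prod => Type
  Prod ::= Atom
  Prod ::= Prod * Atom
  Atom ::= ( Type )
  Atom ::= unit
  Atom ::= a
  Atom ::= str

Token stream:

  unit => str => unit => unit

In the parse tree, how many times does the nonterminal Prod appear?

4

[Type [Prod [Atom unit]] => [Type [Prod [Atom str]] => [Type [Prod [Atom unit]] => [Type [Prod [Atom unit]]]]]]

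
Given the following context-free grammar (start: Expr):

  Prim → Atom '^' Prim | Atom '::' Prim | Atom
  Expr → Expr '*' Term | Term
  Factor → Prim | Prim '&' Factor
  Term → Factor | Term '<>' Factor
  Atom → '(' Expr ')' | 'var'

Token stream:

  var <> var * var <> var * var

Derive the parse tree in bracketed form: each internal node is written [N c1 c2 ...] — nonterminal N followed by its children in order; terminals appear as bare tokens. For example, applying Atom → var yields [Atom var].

[Expr [Expr [Expr [Term [Term [Factor [Prim [Atom var]]]] <> [Factor [Prim [Atom var]]]]] * [Term [Term [Factor [Prim [Atom var]]]] <> [Factor [Prim [Atom var]]]]] * [Term [Factor [Prim [Atom var]]]]]

Expr
Expr * Term
Expr * Term * Term
Term * Term * Term
Term <> Factor * Term * Term
Factor <> Factor * Term * Term
Prim <> Factor * Term * Term
Atom <> Factor * Term * Term
var <> Factor * Term * Term
var <> Prim * Term * Term
var <> Atom * Term * Term
var <> var * Term * Term
var <> var * Term <> Factor * Term
var <> var * Factor <> Factor * Term
var <> var * Prim <> Factor * Term
var <> var * Atom <> Factor * Term
var <> var * var <> Factor * Term
var <> var * var <> Prim * Term
var <> var * var <> Atom * Term
var <> var * var <> var * Term
var <> var * var <> var * Factor
var <> var * var <> var * Prim
var <> var * var <> var * Atom
var <> var * var <> var * var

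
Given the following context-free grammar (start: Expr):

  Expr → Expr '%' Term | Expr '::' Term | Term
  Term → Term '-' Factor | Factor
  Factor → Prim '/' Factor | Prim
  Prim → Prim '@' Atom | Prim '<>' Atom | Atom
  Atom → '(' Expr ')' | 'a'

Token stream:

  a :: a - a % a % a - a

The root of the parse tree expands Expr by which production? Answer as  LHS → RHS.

[Expr [Expr [Expr [Expr [Term [Factor [Prim [Atom a]]]]] :: [Term [Term [Factor [Prim [Atom a]]]] - [Factor [Prim [Atom a]]]]] % [Term [Factor [Prim [Atom a]]]]] % [Term [Term [Factor [Prim [Atom a]]]] - [Factor [Prim [Atom a]]]]]

Expr → Expr '%' Term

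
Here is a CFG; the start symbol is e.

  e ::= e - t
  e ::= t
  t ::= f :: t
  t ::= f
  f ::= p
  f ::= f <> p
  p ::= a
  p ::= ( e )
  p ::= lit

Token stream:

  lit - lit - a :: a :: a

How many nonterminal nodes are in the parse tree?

[e [e [e [t [f [p lit]]]] - [t [f [p lit]]]] - [t [f [p a]] :: [t [f [p a]] :: [t [f [p a]]]]]]

18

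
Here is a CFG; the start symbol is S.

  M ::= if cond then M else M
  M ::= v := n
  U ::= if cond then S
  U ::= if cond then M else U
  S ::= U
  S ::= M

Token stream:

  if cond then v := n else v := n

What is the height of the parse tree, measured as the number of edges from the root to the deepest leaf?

[S [M if cond then [M v := n] else [M v := n]]]

3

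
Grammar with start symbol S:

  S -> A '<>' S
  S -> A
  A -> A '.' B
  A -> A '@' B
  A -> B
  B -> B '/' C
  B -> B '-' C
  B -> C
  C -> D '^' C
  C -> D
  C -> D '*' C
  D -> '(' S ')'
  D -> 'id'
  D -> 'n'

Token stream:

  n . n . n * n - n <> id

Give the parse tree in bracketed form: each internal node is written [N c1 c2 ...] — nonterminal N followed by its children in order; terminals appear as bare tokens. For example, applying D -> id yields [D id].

[S [A [A [A [B [C [D n]]]] . [B [C [D n]]]] . [B [B [C [D n] * [C [D n]]]] - [C [D n]]]] <> [S [A [B [C [D id]]]]]]

S
A <> S
A . B <> S
A . B . B <> S
B . B . B <> S
C . B . B <> S
D . B . B <> S
n . B . B <> S
n . C . B <> S
n . D . B <> S
n . n . B <> S
n . n . B - C <> S
n . n . C - C <> S
n . n . D * C - C <> S
n . n . n * C - C <> S
n . n . n * D - C <> S
n . n . n * n - C <> S
n . n . n * n - D <> S
n . n . n * n - n <> S
n . n . n * n - n <> A
n . n . n * n - n <> B
n . n . n * n - n <> C
n . n . n * n - n <> D
n . n . n * n - n <> id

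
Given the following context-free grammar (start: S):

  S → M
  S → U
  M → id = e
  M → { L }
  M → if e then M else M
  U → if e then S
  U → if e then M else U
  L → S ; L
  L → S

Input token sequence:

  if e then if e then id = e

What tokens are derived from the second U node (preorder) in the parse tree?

[S [U if e then [S [U if e then [S [M id = e]]]]]]

if e then id = e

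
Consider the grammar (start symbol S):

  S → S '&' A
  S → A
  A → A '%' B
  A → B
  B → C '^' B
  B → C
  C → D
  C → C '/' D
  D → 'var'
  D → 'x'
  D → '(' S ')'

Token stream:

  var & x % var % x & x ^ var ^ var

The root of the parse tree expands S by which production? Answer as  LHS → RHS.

S → S '&' A

[S [S [S [A [B [C [D var]]]]] & [A [A [A [B [C [D x]]]] % [B [C [D var]]]] % [B [C [D x]]]]] & [A [B [C [D x]] ^ [B [C [D var]] ^ [B [C [D var]]]]]]]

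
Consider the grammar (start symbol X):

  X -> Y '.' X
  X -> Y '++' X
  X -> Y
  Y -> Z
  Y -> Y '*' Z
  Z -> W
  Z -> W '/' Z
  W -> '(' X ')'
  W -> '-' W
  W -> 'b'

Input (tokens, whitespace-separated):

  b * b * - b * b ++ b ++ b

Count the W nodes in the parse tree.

[X [Y [Y [Y [Y [Z [W b]]] * [Z [W b]]] * [Z [W - [W b]]]] * [Z [W b]]] ++ [X [Y [Z [W b]]] ++ [X [Y [Z [W b]]]]]]

7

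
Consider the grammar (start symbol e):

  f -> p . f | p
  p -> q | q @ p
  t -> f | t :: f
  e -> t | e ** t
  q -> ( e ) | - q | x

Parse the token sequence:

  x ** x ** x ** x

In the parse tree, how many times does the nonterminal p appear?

[e [e [e [e [t [f [p [q x]]]]] ** [t [f [p [q x]]]]] ** [t [f [p [q x]]]]] ** [t [f [p [q x]]]]]

4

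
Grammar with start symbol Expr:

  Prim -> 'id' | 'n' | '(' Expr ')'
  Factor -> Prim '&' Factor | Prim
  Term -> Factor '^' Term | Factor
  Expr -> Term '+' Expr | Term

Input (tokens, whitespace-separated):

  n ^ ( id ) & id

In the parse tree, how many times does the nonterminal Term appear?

3

[Expr [Term [Factor [Prim n]] ^ [Term [Factor [Prim ( [Expr [Term [Factor [Prim id]]]] )] & [Factor [Prim id]]]]]]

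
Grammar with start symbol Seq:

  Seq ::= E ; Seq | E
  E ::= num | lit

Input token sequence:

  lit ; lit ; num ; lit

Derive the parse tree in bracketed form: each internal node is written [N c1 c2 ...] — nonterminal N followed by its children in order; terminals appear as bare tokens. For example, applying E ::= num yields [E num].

[Seq [E lit] ; [Seq [E lit] ; [Seq [E num] ; [Seq [E lit]]]]]

Seq
E ; Seq
lit ; Seq
lit ; E ; Seq
lit ; lit ; Seq
lit ; lit ; E ; Seq
lit ; lit ; num ; Seq
lit ; lit ; num ; E
lit ; lit ; num ; lit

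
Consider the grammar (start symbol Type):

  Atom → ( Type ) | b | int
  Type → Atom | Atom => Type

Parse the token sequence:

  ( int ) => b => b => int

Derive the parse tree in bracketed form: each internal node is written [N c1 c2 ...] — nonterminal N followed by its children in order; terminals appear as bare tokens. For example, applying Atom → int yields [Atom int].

Type
Atom => Type
( Type ) => Type
( Atom ) => Type
( int ) => Type
( int ) => Atom => Type
( int ) => b => Type
( int ) => b => Atom => Type
( int ) => b => b => Type
( int ) => b => b => Atom
( int ) => b => b => int

[Type [Atom ( [Type [Atom int]] )] => [Type [Atom b] => [Type [Atom b] => [Type [Atom int]]]]]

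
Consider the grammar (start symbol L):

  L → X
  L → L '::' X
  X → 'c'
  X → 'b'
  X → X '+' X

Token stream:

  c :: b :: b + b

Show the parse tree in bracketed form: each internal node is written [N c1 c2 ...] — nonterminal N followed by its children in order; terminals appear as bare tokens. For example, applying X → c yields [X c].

[L [L [L [X c]] :: [X b]] :: [X [X b] + [X b]]]

L
L :: X
L :: X :: X
X :: X :: X
c :: X :: X
c :: b :: X
c :: b :: X + X
c :: b :: b + X
c :: b :: b + b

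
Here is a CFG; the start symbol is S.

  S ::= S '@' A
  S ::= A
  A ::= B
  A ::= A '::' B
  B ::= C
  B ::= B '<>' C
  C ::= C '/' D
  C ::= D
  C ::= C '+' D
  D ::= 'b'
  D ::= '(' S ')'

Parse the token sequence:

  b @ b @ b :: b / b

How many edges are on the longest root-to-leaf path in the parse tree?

7

[S [S [S [A [B [C [D b]]]]] @ [A [B [C [D b]]]]] @ [A [A [B [C [D b]]]] :: [B [C [C [D b]] / [D b]]]]]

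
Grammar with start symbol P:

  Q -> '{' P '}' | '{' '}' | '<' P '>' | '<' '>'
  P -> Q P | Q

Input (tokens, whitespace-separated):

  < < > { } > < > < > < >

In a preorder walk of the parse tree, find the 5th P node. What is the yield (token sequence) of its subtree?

[P [Q < [P [Q < >] [P [Q { }]]] >] [P [Q < >] [P [Q < >] [P [Q < >]]]]]

< > < >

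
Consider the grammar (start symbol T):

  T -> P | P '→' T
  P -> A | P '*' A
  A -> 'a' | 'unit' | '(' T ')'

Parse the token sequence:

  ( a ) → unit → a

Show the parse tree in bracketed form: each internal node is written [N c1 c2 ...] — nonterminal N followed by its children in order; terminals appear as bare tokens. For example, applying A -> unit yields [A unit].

[T [P [A ( [T [P [A a]]] )]] → [T [P [A unit]] → [T [P [A a]]]]]

T
P → T
A → T
( T ) → T
( P ) → T
( A ) → T
( a ) → T
( a ) → P → T
( a ) → A → T
( a ) → unit → T
( a ) → unit → P
( a ) → unit → A
( a ) → unit → a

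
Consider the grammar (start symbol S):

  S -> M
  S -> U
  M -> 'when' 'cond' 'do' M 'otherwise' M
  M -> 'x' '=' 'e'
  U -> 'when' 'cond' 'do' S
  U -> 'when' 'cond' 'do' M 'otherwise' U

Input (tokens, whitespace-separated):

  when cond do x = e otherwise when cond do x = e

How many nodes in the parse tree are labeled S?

[S [U when cond do [M x = e] otherwise [U when cond do [S [M x = e]]]]]

2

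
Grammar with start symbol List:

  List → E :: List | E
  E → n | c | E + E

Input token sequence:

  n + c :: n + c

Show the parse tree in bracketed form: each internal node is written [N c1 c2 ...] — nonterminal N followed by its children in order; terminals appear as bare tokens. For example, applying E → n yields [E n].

[List [E [E n] + [E c]] :: [List [E [E n] + [E c]]]]

List
E :: List
E + E :: List
n + E :: List
n + c :: List
n + c :: E
n + c :: E + E
n + c :: n + E
n + c :: n + c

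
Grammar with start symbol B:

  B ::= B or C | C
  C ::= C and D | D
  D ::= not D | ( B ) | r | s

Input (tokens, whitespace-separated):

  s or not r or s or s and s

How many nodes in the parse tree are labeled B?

[B [B [B [B [C [D s]]] or [C [D not [D r]]]] or [C [D s]]] or [C [C [D s]] and [D s]]]

4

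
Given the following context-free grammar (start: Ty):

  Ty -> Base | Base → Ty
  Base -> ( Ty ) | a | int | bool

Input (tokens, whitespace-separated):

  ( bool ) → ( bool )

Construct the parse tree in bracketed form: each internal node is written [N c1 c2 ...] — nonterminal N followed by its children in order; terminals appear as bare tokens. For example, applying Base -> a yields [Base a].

[Ty [Base ( [Ty [Base bool]] )] → [Ty [Base ( [Ty [Base bool]] )]]]

Ty
Base → Ty
( Ty ) → Ty
( Base ) → Ty
( bool ) → Ty
( bool ) → Base
( bool ) → ( Ty )
( bool ) → ( Base )
( bool ) → ( bool )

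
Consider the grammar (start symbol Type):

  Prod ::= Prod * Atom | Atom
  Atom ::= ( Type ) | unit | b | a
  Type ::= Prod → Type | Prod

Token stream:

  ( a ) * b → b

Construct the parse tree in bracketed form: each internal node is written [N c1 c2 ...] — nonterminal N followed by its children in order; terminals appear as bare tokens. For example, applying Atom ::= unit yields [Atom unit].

Type
Prod → Type
Prod * Atom → Type
Atom * Atom → Type
( Type ) * Atom → Type
( Prod ) * Atom → Type
( Atom ) * Atom → Type
( a ) * Atom → Type
( a ) * b → Type
( a ) * b → Prod
( a ) * b → Atom
( a ) * b → b

[Type [Prod [Prod [Atom ( [Type [Prod [Atom a]]] )]] * [Atom b]] → [Type [Prod [Atom b]]]]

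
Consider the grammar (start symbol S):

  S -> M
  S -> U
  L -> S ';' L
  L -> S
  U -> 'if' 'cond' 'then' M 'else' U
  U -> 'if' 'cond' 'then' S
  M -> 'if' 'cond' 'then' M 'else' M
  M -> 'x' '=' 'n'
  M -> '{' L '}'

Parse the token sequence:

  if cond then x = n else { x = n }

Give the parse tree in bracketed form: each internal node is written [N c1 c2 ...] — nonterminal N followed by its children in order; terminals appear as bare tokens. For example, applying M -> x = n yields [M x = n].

S
M
if cond then M else M
if cond then x = n else M
if cond then x = n else { L }
if cond then x = n else { S }
if cond then x = n else { M }
if cond then x = n else { x = n }

[S [M if cond then [M x = n] else [M { [L [S [M x = n]]] }]]]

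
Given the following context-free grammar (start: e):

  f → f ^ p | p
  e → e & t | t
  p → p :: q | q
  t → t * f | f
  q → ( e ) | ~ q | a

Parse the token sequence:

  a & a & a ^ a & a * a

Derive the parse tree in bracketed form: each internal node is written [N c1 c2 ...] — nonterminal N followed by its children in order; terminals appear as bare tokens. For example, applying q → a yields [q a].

[e [e [e [e [t [f [p [q a]]]]] & [t [f [p [q a]]]]] & [t [f [f [p [q a]]] ^ [p [q a]]]]] & [t [t [f [p [q a]]]] * [f [p [q a]]]]]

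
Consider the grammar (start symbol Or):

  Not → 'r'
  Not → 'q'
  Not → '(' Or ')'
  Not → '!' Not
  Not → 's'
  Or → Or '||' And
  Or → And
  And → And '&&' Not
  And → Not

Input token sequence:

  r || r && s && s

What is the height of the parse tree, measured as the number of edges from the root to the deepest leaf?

5

[Or [Or [And [Not r]]] || [And [And [And [Not r]] && [Not s]] && [Not s]]]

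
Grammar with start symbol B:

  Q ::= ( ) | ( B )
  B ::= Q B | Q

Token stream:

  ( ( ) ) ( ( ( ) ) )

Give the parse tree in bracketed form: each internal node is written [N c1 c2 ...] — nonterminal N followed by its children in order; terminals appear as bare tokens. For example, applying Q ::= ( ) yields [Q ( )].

B
Q B
( B ) B
( Q ) B
( ( ) ) B
( ( ) ) Q
( ( ) ) ( B )
( ( ) ) ( Q )
( ( ) ) ( ( B ) )
( ( ) ) ( ( Q ) )
( ( ) ) ( ( ( ) ) )

[B [Q ( [B [Q ( )]] )] [B [Q ( [B [Q ( [B [Q ( )]] )]] )]]]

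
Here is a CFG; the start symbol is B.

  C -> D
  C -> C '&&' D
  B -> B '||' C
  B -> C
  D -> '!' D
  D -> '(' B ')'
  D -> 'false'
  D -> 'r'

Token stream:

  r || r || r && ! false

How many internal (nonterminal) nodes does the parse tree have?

[B [B [B [C [D r]]] || [C [D r]]] || [C [C [D r]] && [D ! [D false]]]]

12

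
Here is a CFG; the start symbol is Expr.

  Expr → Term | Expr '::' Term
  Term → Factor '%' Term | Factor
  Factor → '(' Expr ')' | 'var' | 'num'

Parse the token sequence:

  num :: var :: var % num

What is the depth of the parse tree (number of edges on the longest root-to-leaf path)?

5

[Expr [Expr [Expr [Term [Factor num]]] :: [Term [Factor var]]] :: [Term [Factor var] % [Term [Factor num]]]]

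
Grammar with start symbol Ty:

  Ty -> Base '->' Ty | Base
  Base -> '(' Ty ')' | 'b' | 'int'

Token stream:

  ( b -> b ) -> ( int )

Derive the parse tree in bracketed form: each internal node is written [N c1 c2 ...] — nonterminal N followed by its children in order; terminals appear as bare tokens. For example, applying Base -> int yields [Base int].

[Ty [Base ( [Ty [Base b] -> [Ty [Base b]]] )] -> [Ty [Base ( [Ty [Base int]] )]]]

Ty
Base -> Ty
( Ty ) -> Ty
( Base -> Ty ) -> Ty
( b -> Ty ) -> Ty
( b -> Base ) -> Ty
( b -> b ) -> Ty
( b -> b ) -> Base
( b -> b ) -> ( Ty )
( b -> b ) -> ( Base )
( b -> b ) -> ( int )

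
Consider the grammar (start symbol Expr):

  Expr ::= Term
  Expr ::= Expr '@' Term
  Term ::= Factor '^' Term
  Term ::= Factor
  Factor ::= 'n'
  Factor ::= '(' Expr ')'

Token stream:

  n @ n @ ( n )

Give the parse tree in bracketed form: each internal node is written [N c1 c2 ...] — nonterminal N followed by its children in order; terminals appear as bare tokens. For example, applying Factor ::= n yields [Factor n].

Expr
Expr @ Term
Expr @ Term @ Term
Term @ Term @ Term
Factor @ Term @ Term
n @ Term @ Term
n @ Factor @ Term
n @ n @ Term
n @ n @ Factor
n @ n @ ( Expr )
n @ n @ ( Term )
n @ n @ ( Factor )
n @ n @ ( n )

[Expr [Expr [Expr [Term [Factor n]]] @ [Term [Factor n]]] @ [Term [Factor ( [Expr [Term [Factor n]]] )]]]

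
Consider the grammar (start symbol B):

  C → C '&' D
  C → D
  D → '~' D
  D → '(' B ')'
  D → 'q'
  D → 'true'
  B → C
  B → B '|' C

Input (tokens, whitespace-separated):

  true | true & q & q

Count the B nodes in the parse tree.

[B [B [C [D true]]] | [C [C [C [D true]] & [D q]] & [D q]]]

2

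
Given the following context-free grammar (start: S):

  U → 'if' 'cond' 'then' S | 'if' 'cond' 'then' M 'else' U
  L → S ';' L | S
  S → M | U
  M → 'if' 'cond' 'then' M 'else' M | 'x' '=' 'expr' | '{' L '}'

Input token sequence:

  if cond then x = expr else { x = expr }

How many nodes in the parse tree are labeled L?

1

[S [M if cond then [M x = expr] else [M { [L [S [M x = expr]]] }]]]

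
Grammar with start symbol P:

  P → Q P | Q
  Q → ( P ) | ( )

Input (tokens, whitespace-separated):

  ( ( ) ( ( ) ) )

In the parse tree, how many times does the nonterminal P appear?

[P [Q ( [P [Q ( )] [P [Q ( [P [Q ( )]] )]]] )]]

4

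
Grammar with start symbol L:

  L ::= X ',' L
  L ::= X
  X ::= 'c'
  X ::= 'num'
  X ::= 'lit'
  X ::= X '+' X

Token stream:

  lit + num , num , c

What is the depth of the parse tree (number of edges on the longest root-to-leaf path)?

4

[L [X [X lit] + [X num]] , [L [X num] , [L [X c]]]]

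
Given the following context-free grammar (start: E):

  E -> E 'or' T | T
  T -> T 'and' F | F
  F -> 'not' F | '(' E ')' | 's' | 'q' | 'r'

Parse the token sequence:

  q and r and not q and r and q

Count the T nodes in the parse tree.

5

[E [T [T [T [T [T [F q]] and [F r]] and [F not [F q]]] and [F r]] and [F q]]]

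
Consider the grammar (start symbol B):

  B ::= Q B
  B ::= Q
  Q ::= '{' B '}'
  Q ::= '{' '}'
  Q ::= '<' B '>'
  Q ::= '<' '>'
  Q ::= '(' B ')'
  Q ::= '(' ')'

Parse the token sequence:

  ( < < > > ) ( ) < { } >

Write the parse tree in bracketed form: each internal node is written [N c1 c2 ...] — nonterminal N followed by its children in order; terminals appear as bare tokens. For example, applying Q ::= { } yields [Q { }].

[B [Q ( [B [Q < [B [Q < >]] >]] )] [B [Q ( )] [B [Q < [B [Q { }]] >]]]]

B
Q B
( B ) B
( Q ) B
( < B > ) B
( < Q > ) B
( < < > > ) B
( < < > > ) Q B
( < < > > ) ( ) B
( < < > > ) ( ) Q
( < < > > ) ( ) < B >
( < < > > ) ( ) < Q >
( < < > > ) ( ) < { } >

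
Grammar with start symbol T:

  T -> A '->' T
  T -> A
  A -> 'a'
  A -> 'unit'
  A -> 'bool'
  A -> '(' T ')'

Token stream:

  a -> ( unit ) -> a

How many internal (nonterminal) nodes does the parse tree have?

8

[T [A a] -> [T [A ( [T [A unit]] )] -> [T [A a]]]]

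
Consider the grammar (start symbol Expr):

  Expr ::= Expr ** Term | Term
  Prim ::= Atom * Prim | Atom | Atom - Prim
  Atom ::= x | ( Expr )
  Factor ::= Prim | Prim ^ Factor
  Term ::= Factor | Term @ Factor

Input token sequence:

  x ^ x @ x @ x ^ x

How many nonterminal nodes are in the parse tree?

19

[Expr [Term [Term [Term [Factor [Prim [Atom x]] ^ [Factor [Prim [Atom x]]]]] @ [Factor [Prim [Atom x]]]] @ [Factor [Prim [Atom x]] ^ [Factor [Prim [Atom x]]]]]]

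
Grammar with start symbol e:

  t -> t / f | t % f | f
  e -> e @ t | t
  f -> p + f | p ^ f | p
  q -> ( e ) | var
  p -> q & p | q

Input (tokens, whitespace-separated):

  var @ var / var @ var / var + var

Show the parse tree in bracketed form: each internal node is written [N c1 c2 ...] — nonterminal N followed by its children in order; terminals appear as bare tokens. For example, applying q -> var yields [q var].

[e [e [e [t [f [p [q var]]]]] @ [t [t [f [p [q var]]]] / [f [p [q var]]]]] @ [t [t [f [p [q var]]]] / [f [p [q var]] + [f [p [q var]]]]]]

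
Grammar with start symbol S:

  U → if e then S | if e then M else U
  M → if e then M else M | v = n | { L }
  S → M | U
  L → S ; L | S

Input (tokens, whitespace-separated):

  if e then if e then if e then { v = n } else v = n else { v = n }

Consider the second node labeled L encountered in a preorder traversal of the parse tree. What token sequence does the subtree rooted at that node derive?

v = n

[S [U if e then [S [M if e then [M if e then [M { [L [S [M v = n]]] }] else [M v = n]] else [M { [L [S [M v = n]]] }]]]]]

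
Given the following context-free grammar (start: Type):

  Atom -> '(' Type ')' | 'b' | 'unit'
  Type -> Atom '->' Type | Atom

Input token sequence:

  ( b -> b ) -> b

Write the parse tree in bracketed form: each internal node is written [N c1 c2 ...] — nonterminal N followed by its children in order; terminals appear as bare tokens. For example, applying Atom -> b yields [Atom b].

Type
Atom -> Type
( Type ) -> Type
( Atom -> Type ) -> Type
( b -> Type ) -> Type
( b -> Atom ) -> Type
( b -> b ) -> Type
( b -> b ) -> Atom
( b -> b ) -> b

[Type [Atom ( [Type [Atom b] -> [Type [Atom b]]] )] -> [Type [Atom b]]]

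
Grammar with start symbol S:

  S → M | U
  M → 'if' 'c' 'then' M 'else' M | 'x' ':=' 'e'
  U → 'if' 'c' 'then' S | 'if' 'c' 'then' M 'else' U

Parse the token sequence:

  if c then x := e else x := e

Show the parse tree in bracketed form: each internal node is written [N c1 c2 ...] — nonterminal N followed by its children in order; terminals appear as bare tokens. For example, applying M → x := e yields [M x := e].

[S [M if c then [M x := e] else [M x := e]]]

S
M
if c then M else M
if c then x := e else M
if c then x := e else x := e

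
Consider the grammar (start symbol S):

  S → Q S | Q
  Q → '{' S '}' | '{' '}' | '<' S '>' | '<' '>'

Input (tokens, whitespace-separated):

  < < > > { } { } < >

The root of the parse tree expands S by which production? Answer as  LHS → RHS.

S → Q S

[S [Q < [S [Q < >]] >] [S [Q { }] [S [Q { }] [S [Q < >]]]]]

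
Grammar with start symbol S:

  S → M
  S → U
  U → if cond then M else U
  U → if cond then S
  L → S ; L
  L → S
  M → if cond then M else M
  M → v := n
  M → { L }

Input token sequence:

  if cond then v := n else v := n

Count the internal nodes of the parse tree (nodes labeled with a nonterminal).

[S [M if cond then [M v := n] else [M v := n]]]

4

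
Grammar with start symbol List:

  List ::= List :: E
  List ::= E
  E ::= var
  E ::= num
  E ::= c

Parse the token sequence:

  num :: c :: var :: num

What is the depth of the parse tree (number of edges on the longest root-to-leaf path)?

[List [List [List [List [E num]] :: [E c]] :: [E var]] :: [E num]]

5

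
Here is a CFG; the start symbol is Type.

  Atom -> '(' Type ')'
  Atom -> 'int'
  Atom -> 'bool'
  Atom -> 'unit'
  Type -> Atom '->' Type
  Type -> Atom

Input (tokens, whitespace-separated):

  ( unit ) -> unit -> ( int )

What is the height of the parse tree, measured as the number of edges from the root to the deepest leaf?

[Type [Atom ( [Type [Atom unit]] )] -> [Type [Atom unit] -> [Type [Atom ( [Type [Atom int]] )]]]]

6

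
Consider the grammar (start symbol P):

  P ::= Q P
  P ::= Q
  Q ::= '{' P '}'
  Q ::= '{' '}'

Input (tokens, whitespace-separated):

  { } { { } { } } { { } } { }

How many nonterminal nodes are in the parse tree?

[P [Q { }] [P [Q { [P [Q { }] [P [Q { }]]] }] [P [Q { [P [Q { }]] }] [P [Q { }]]]]]

14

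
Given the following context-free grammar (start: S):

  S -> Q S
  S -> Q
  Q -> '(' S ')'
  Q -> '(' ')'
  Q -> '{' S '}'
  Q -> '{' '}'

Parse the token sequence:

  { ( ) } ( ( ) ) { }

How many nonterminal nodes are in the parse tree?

10

[S [Q { [S [Q ( )]] }] [S [Q ( [S [Q ( )]] )] [S [Q { }]]]]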